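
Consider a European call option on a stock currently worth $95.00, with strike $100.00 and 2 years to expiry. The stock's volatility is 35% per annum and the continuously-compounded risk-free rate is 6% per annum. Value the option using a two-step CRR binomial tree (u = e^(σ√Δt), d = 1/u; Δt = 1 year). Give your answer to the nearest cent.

CRR parameters: u = e^(σ√Δt) = e^(0.35·√1) = 1.4191, d = 1/u = 0.7047
Per-period rate: rΔt = 0.06·1 = 0.06, so R = e^0.06 = 1.0618
Risk-neutral probability p = (e^0.06 − 0.7047)/(1.4191 − 0.7047) = 0.3571/0.7144 = 0.4999
Terminal stock prices: S_uu = 191.3, S_ud = 95, S_dd = 47.18
Terminal payoffs (S − K): max(91.31, 0) = 91.31, max(-5, 0) = 0, max(-52.82, 0) = 0
Node u (S = 134.8): V_u = e^(−0.06)·[0.4999·91.3065 + 0.5001·0.0000] = 42.9896
Node d (S = 66.95): V_d = e^(−0.06)·[0.4999·0.0000 + 0.5001·0.0000] = 0.0000
Node 0 (S = 95): V_0 = e^(−0.06)·[0.4999·42.9896 + 0.5001·0.0000] = 20.2407

$20.24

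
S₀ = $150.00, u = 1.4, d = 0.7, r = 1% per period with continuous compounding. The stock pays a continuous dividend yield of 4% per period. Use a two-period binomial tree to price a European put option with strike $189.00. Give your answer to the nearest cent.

Per-period risk-free factor R = e^0.01 = 1.0101; dividend-adjusted growth = e^(0.01−0.04) = 0.9704.
Risk-neutral probability p = (0.9704 − 0.7)/(1.4 − 0.7) = 0.2704/0.7000 = 0.3864
Terminal stock prices: S_uu = 294, S_ud = 147, S_dd = 73.5
Terminal payoffs (K − S): max(-105, 0) = 0, max(42, 0) = 42, max(115.5, 0) = 115.5
Node u (S = 210): V_u = e^(−0.01)·[0.3864·0.0000 + 0.6136·42.0000] = 25.5168
Node d (S = 105): V_d = e^(−0.01)·[0.3864·42.0000 + 0.6136·115.5000] = 86.2365
Node 0 (S = 150): V_0 = e^(−0.01)·[0.3864·25.5168 + 0.6136·86.2365] = 62.1528

$62.15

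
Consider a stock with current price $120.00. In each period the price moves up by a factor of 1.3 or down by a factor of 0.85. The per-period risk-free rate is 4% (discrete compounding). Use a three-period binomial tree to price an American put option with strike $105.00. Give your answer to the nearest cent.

$5.65

Risk-neutral probability p = (1 + 0.04 − 0.85)/(1.3 − 0.85) = 0.1900/0.4500 = 0.4222
Terminal stock prices: S_uuu = 263.6, S_uud = 172.4, S_udd = 112.7, S_ddd = 73.69
Terminal payoffs (K − S): max(-158.6, 0) = 0, max(-67.38, 0) = 0, max(-7.71, 0) = 0, max(31.31, 0) = 31.31
Node uu (S = 202.8): continuation = 1/1.04·[0.4222·0.0000 + 0.5778·0.0000] = 0.0000; exercise value = 0.0000 ≤ continuation, so V_uu = 0.0000
Node ud (S = 132.6): continuation = 1/1.04·[0.4222·0.0000 + 0.5778·0.0000] = 0.0000; exercise value = 0.0000 ≤ continuation, so V_ud = 0.0000
Node dd (S = 86.7): continuation = 1/1.04·[0.4222·0.0000 + 0.5778·31.3050] = 17.3917; exercise value = 18.3000 > continuation, so V_dd = 18.3000 (exercise)
Node u (S = 156): continuation = 1/1.04·[0.4222·0.0000 + 0.5778·0.0000] = 0.0000; exercise value = 0.0000 ≤ continuation, so V_u = 0.0000
Node d (S = 102): continuation = 1/1.04·[0.4222·0.0000 + 0.5778·18.3000] = 10.1667; exercise value = 3.0000 ≤ continuation, so V_d = 10.1667
Node 0 (S = 120): continuation = 1/1.04·[0.4222·0.0000 + 0.5778·10.1667] = 5.6481; exercise value = 0.0000 ≤ continuation, so V_0 = 5.6481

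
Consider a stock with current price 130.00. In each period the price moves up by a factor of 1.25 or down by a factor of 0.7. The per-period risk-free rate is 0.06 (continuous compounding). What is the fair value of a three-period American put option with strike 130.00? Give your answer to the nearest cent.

Risk-neutral probability p = (e^0.06 − 0.7)/(1.25 − 0.7) = 0.3618/0.5500 = 0.6579
Terminal stock prices: S_uuu = 253.9, S_uud = 142.2, S_udd = 79.62, S_ddd = 44.59
Terminal payoffs (K − S): max(-123.9, 0) = 0, max(-12.19, 0) = 0, max(50.38, 0) = 50.38, max(85.41, 0) = 85.41
Node uu (S = 203.1): continuation = e^(−0.06)·[0.6579·0.0000 + 0.3421·0.0000] = 0.0000; exercise value = 0.0000 ≤ continuation, so V_uu = 0.0000
Node ud (S = 113.7): continuation = e^(−0.06)·[0.6579·0.0000 + 0.3421·50.3750] = 16.2304; exercise value = 16.2500 > continuation, so V_ud = 16.2500 (exercise)
Node dd (S = 63.7): continuation = e^(−0.06)·[0.6579·50.3750 + 0.3421·85.4100] = 58.7294; exercise value = 66.3000 > continuation, so V_dd = 66.3000 (exercise)
Node u (S = 162.5): continuation = e^(−0.06)·[0.6579·0.0000 + 0.3421·16.2500] = 5.2356; exercise value = 0.0000 ≤ continuation, so V_u = 5.2356
Node d (S = 91): continuation = e^(−0.06)·[0.6579·16.2500 + 0.3421·66.3000] = 31.4294; exercise value = 39.0000 > continuation, so V_d = 39.0000 (exercise)
Node 0 (S = 130): continuation = e^(−0.06)·[0.6579·5.2356 + 0.3421·39.0000] = 15.8093; exercise value = 0.0000 ≤ continuation, so V_0 = 15.8093

15.81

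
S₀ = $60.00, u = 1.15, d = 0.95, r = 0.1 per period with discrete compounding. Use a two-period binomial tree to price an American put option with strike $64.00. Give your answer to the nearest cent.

$4.00

Risk-neutral probability p = (1 + 0.1 − 0.95)/(1.15 − 0.95) = 0.1500/0.2000 = 0.7500
Terminal stock prices: S_uu = 79.35, S_ud = 65.55, S_dd = 54.15
Terminal payoffs (K − S): max(-15.35, 0) = 0, max(-1.55, 0) = 0, max(9.85, 0) = 9.85
Node u (S = 69): continuation = 1/1.1·[0.7500·0.0000 + 0.2500·0.0000] = 0.0000; exercise value = 0.0000 ≤ continuation, so V_u = 0.0000
Node d (S = 57): continuation = 1/1.1·[0.7500·0.0000 + 0.2500·9.8500] = 2.2386; exercise value = 7.0000 > continuation, so V_d = 7.0000 (exercise)
Node 0 (S = 60): continuation = 1/1.1·[0.7500·0.0000 + 0.2500·7.0000] = 1.5909; exercise value = 4.0000 > continuation, so V_0 = 4.0000 (exercise)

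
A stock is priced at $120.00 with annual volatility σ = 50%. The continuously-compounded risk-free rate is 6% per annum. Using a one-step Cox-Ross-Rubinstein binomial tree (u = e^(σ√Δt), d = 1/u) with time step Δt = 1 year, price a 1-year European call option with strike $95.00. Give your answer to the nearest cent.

$42.31

CRR parameters: u = e^(σ√Δt) = e^(0.5·√1) = 1.6487, d = 1/u = 0.6065
Per-period rate: rΔt = 0.06·1 = 0.06, so R = e^0.06 = 1.0618
Risk-neutral probability p = (e^0.06 − 0.6065)/(1.6487 − 0.6065) = 0.4553/1.0422 = 0.4369
Terminal stock prices: S_u = 197.8, S_d = 72.78
Terminal payoffs (S − K): max(102.8, 0) = 102.8, max(-22.22, 0) = 0
Node 0 (S = 120): V_0 = e^(−0.06)·[0.4369·102.8466 + 0.5631·0.0000] = 42.3144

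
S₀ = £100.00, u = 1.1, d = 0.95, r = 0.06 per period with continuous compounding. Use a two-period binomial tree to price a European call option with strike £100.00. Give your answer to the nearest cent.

Risk-neutral probability p = (e^0.06 − 0.95)/(1.1 − 0.95) = 0.1118/0.1500 = 0.7456
Terminal stock prices: S_uu = 121, S_ud = 104.5, S_dd = 90.25
Terminal payoffs (S − K): max(21, 0) = 21, max(4.5, 0) = 4.5, max(-9.75, 0) = 0
Node u (S = 110): V_u = e^(−0.06)·[0.7456·21.0000 + 0.2544·4.5000] = 15.8235
Node d (S = 95): V_d = e^(−0.06)·[0.7456·4.5000 + 0.2544·0.0000] = 3.1597
Node 0 (S = 100): V_0 = e^(−0.06)·[0.7456·15.8235 + 0.2544·3.1597] = 11.8677

£11.87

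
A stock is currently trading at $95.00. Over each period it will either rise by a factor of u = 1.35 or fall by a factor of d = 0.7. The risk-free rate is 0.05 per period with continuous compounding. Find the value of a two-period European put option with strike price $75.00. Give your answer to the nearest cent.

$5.44

Risk-neutral probability p = (e^0.05 − 0.7)/(1.35 − 0.7) = 0.3513/0.6500 = 0.5404
Terminal stock prices: S_uu = 173.1, S_ud = 89.77, S_dd = 46.55
Terminal payoffs (K − S): max(-98.14, 0) = 0, max(-14.77, 0) = 0, max(28.45, 0) = 28.45
Node u (S = 128.2): V_u = e^(−0.05)·[0.5404·0.0000 + 0.4596·0.0000] = 0.0000
Node d (S = 66.5): V_d = e^(−0.05)·[0.5404·0.0000 + 0.4596·28.4500] = 12.4375
Node 0 (S = 95): V_0 = e^(−0.05)·[0.5404·0.0000 + 0.4596·12.4375] = 5.4373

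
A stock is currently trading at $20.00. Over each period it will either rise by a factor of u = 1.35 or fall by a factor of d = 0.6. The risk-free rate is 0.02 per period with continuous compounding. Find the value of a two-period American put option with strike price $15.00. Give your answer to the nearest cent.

Risk-neutral probability p = (e^0.02 − 0.6)/(1.35 − 0.6) = 0.4202/0.7500 = 0.5603
Terminal stock prices: S_uu = 36.45, S_ud = 16.2, S_dd = 7.2
Terminal payoffs (K − S): max(-21.45, 0) = 0, max(-1.2, 0) = 0, max(7.8, 0) = 7.8
Node u (S = 27): continuation = e^(−0.02)·[0.5603·0.0000 + 0.4397·0.0000] = 0.0000; exercise value = 0.0000 ≤ continuation, so V_u = 0.0000
Node d (S = 12): continuation = e^(−0.02)·[0.5603·0.0000 + 0.4397·7.8000] = 3.3620; exercise value = 3.0000 ≤ continuation, so V_d = 3.3620
Node 0 (S = 20): continuation = e^(−0.02)·[0.5603·0.0000 + 0.4397·3.3620] = 1.4491; exercise value = 0.0000 ≤ continuation, so V_0 = 1.4491

$1.45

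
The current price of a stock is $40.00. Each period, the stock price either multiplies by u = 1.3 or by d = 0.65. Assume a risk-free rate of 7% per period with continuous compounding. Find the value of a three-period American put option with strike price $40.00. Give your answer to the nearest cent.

$5.79

Risk-neutral probability p = (e^0.07 − 0.65)/(1.3 − 0.65) = 0.4225/0.6500 = 0.6500
Terminal stock prices: S_uuu = 87.88, S_uud = 43.94, S_udd = 21.97, S_ddd = 10.98
Terminal payoffs (K − S): max(-47.88, 0) = 0, max(-3.94, 0) = 0, max(18.03, 0) = 18.03, max(29.02, 0) = 29.02
Node uu (S = 67.6): continuation = e^(−0.07)·[0.6500·0.0000 + 0.3500·0.0000] = 0.0000; exercise value = 0.0000 ≤ continuation, so V_uu = 0.0000
Node ud (S = 33.8): continuation = e^(−0.07)·[0.6500·0.0000 + 0.3500·18.0300] = 5.8837; exercise value = 6.2000 > continuation, so V_ud = 6.2000 (exercise)
Node dd (S = 16.9): continuation = e^(−0.07)·[0.6500·18.0300 + 0.3500·29.0150] = 20.3958; exercise value = 23.1000 > continuation, so V_dd = 23.1000 (exercise)
Node u (S = 52): continuation = e^(−0.07)·[0.6500·0.0000 + 0.3500·6.2000] = 2.0232; exercise value = 0.0000 ≤ continuation, so V_u = 2.0232
Node d (S = 26): continuation = e^(−0.07)·[0.6500·6.2000 + 0.3500·23.1000] = 11.2958; exercise value = 14.0000 > continuation, so V_d = 14.0000 (exercise)
Node 0 (S = 40): continuation = e^(−0.07)·[0.6500·2.0232 + 0.3500·14.0000] = 5.7948; exercise value = 0.0000 ≤ continuation, so V_0 = 5.7948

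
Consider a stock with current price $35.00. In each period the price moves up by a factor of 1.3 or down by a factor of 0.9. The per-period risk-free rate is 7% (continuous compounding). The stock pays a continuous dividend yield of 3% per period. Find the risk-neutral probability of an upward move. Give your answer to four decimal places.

p = 0.3520

Per-period risk-free factor R = e^0.07 = 1.0725; dividend-adjusted growth = e^(0.07−0.03) = 1.0408.
Risk-neutral probability p = (1.0408 − 0.9)/(1.3 − 0.9) = 0.1408/0.4000 = 0.3520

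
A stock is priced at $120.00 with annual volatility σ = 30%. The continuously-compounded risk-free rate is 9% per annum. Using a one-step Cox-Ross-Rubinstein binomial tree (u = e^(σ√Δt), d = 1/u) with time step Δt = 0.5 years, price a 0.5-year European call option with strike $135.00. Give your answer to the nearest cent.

$7.09

CRR parameters: u = e^(σ√Δt) = e^(0.3·√0.5) = 1.2363, d = 1/u = 0.8089
Per-period rate: rΔt = 0.09·0.5 = 0.045, so R = e^0.045 = 1.0460
Risk-neutral probability p = (e^0.045 − 0.8089)/(1.2363 − 0.8089) = 0.2372/0.4275 = 0.5548
Terminal stock prices: S_u = 148.4, S_d = 97.06
Terminal payoffs (S − K): max(13.36, 0) = 13.36, max(-37.94, 0) = 0
Node 0 (S = 120): V_0 = e^(−0.045)·[0.5548·13.3573 + 0.4452·0.0000] = 7.0851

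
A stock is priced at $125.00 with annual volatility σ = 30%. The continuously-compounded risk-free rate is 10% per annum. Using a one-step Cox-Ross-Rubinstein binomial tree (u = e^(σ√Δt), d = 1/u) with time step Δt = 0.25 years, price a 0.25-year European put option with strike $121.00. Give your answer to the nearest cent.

$5.93

CRR parameters: u = e^(σ√Δt) = e^(0.3·√0.25) = 1.1618, d = 1/u = 0.8607
Per-period rate: rΔt = 0.1·0.25 = 0.025, so R = e^0.025 = 1.0253
Risk-neutral probability p = (e^0.025 − 0.8607)/(1.1618 − 0.8607) = 0.1646/0.3011 = 0.5466
Terminal stock prices: S_u = 145.2, S_d = 107.6
Terminal payoffs (K − S): max(-24.23, 0) = 0, max(13.41, 0) = 13.41
Node 0 (S = 125): V_0 = e^(−0.025)·[0.5466·0.0000 + 0.4534·13.4115] = 5.9301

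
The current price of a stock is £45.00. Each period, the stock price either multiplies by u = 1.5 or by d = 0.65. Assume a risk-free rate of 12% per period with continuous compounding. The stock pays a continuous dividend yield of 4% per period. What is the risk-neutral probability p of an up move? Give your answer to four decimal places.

p = 0.5097

Per-period risk-free factor R = e^0.12 = 1.1275; dividend-adjusted growth = e^(0.12−0.04) = 1.0833.
Risk-neutral probability p = (1.0833 − 0.65)/(1.5 − 0.65) = 0.4333/0.8500 = 0.5097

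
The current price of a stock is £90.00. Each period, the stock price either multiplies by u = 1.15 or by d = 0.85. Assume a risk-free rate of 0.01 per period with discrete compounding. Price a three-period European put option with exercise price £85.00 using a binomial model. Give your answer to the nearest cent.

Risk-neutral probability p = (1 + 0.01 − 0.85)/(1.15 − 0.85) = 0.1600/0.3000 = 0.5333
Terminal stock prices: S_uuu = 136.9, S_uud = 101.2, S_udd = 74.78, S_ddd = 55.27
Terminal payoffs (K − S): max(-51.88, 0) = 0, max(-16.17, 0) = 0, max(10.22, 0) = 10.22, max(29.73, 0) = 29.73
Node uu (S = 119): V_uu = 1/1.01·[0.5333·0.0000 + 0.4667·0.0000] = 0.0000
Node ud (S = 87.97): V_ud = 1/1.01·[0.5333·0.0000 + 0.4667·10.2213] = 4.7227
Node dd (S = 65.02): V_dd = 1/1.01·[0.5333·10.2213 + 0.4667·29.7288] = 19.1334
Node u (S = 103.5): V_u = 1/1.01·[0.5333·0.0000 + 0.4667·4.7227] = 2.1821
Node d (S = 76.5): V_d = 1/1.01·[0.5333·4.7227 + 0.4667·19.1334] = 11.3344
Node 0 (S = 90): V_0 = 1/1.01·[0.5333·2.1821 + 0.4667·11.3344] = 6.3893

£6.39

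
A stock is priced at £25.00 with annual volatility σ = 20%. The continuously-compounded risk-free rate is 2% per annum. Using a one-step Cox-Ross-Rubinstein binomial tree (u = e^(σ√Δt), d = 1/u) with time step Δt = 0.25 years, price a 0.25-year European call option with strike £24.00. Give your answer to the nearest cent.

£1.81

CRR parameters: u = e^(σ√Δt) = e^(0.2·√0.25) = 1.1052, d = 1/u = 0.9048
Per-period rate: rΔt = 0.02·0.25 = 0.005, so R = e^0.005 = 1.0050
Risk-neutral probability p = (e^0.005 − 0.9048)/(1.1052 − 0.9048) = 0.1002/0.2003 = 0.5000
Terminal stock prices: S_u = 27.63, S_d = 22.62
Terminal payoffs (S − K): max(3.629, 0) = 3.629, max(-1.379, 0) = 0
Node 0 (S = 25): V_0 = e^(−0.005)·[0.5000·3.6293 + 0.5000·0.0000] = 1.8057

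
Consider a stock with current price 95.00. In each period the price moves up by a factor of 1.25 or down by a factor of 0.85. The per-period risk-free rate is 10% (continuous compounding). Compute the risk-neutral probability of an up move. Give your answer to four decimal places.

Risk-neutral probability p = (e^0.1 − 0.85)/(1.25 − 0.85) = 0.2552/0.4000 = 0.6379

p = 0.6379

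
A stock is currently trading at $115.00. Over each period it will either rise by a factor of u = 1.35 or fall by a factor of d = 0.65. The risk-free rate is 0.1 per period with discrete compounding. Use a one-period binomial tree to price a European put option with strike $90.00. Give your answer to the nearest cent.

$4.95

Risk-neutral probability p = (1 + 0.1 − 0.65)/(1.35 − 0.65) = 0.4500/0.7000 = 0.6429
Terminal stock prices: S_u = 155.2, S_d = 74.75
Terminal payoffs (K − S): max(-65.25, 0) = 0, max(15.25, 0) = 15.25
Node 0 (S = 115): V_0 = 1/1.1·[0.6429·0.0000 + 0.3571·15.2500] = 4.9513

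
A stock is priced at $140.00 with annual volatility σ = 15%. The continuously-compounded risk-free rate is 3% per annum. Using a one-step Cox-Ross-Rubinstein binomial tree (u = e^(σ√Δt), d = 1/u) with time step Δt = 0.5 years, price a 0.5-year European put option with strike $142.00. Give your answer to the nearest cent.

CRR parameters: u = e^(σ√Δt) = e^(0.15·√0.5) = 1.1119, d = 1/u = 0.8994
Per-period rate: rΔt = 0.03·0.5 = 0.015, so R = e^0.015 = 1.0151
Risk-neutral probability p = (e^0.015 − 0.8994)/(1.1119 − 0.8994) = 0.1157/0.2125 = 0.5446
Terminal stock prices: S_u = 155.7, S_d = 125.9
Terminal payoffs (K − S): max(-13.67, 0) = 0, max(16.09, 0) = 16.09
Node 0 (S = 140): V_0 = e^(−0.015)·[0.5446·0.0000 + 0.4554·16.0889] = 7.2175

$7.22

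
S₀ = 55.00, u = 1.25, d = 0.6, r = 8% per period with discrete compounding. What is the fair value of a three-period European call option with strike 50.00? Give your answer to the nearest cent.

Risk-neutral probability p = (1 + 0.08 − 0.6)/(1.25 − 0.6) = 0.4800/0.6500 = 0.7385
Terminal stock prices: S_uuu = 107.4, S_uud = 51.56, S_udd = 24.75, S_ddd = 11.88
Terminal payoffs (S − K): max(57.42, 0) = 57.42, max(1.562, 0) = 1.562, max(-25.25, 0) = 0, max(-38.12, 0) = 0
Node uu (S = 85.94): V_uu = 1/1.08·[0.7385·57.4219 + 0.2615·1.5625] = 39.6412
Node ud (S = 41.25): V_ud = 1/1.08·[0.7385·1.5625 + 0.2615·0.0000] = 1.0684
Node dd (S = 19.8): V_dd = 1/1.08·[0.7385·0.0000 + 0.2615·0.0000] = 0.0000
Node u (S = 68.75): V_u = 1/1.08·[0.7385·39.6412 + 0.2615·1.0684] = 27.3638
Node d (S = 33): V_d = 1/1.08·[0.7385·1.0684 + 0.2615·0.0000] = 0.7305
Node 0 (S = 55): V_0 = 1/1.08·[0.7385·27.3638 + 0.2615·0.7305] = 18.8872

18.89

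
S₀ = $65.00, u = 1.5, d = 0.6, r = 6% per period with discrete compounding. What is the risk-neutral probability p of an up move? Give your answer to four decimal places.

Risk-neutral probability p = (1 + 0.06 − 0.6)/(1.5 − 0.6) = 0.4600/0.9000 = 0.5111

p = 0.5111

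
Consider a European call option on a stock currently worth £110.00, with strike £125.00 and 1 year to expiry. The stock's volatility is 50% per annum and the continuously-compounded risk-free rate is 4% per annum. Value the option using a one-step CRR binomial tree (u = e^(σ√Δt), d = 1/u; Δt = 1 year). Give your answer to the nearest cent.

£22.56

CRR parameters: u = e^(σ√Δt) = e^(0.5·√1) = 1.6487, d = 1/u = 0.6065
Per-period rate: rΔt = 0.04·1 = 0.04, so R = e^0.04 = 1.0408
Risk-neutral probability p = (e^0.04 − 0.6065)/(1.6487 − 0.6065) = 0.4343/1.0422 = 0.4167
Terminal stock prices: S_u = 181.4, S_d = 66.72
Terminal payoffs (S − K): max(56.36, 0) = 56.36, max(-58.28, 0) = 0
Node 0 (S = 110): V_0 = e^(−0.04)·[0.4167·56.3593 + 0.5833·0.0000] = 22.5640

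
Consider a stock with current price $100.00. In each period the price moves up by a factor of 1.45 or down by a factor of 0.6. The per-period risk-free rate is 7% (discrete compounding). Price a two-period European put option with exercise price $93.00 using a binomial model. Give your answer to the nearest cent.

Risk-neutral probability p = (1 + 0.07 − 0.6)/(1.45 − 0.6) = 0.4700/0.8500 = 0.5529
Terminal stock prices: S_uu = 210.2, S_ud = 87, S_dd = 36
Terminal payoffs (K − S): max(-117.2, 0) = 0, max(6, 0) = 6, max(57, 0) = 57
Node u (S = 145): V_u = 1/1.07·[0.5529·0.0000 + 0.4471·6.0000] = 2.5069
Node d (S = 60): V_d = 1/1.07·[0.5529·6.0000 + 0.4471·57.0000] = 26.9159
Node 0 (S = 100): V_0 = 1/1.07·[0.5529·2.5069 + 0.4471·26.9159] = 12.5413

$12.54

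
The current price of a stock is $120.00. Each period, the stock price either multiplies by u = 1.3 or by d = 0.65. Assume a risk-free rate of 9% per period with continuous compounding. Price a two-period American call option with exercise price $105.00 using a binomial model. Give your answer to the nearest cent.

$38.15

Risk-neutral probability p = (e^0.09 − 0.65)/(1.3 − 0.65) = 0.4442/0.6500 = 0.6833
Terminal stock prices: S_uu = 202.8, S_ud = 101.4, S_dd = 50.7
Terminal payoffs (S − K): max(97.8, 0) = 97.8, max(-3.6, 0) = 0, max(-54.3, 0) = 0
Node u (S = 156): continuation = e^(−0.09)·[0.6833·97.8000 + 0.3167·0.0000] = 61.0791; exercise value = 51.0000 ≤ continuation, so V_u = 61.0791
Node d (S = 78): continuation = e^(−0.09)·[0.6833·0.0000 + 0.3167·0.0000] = 0.0000; exercise value = 0.0000 ≤ continuation, so V_d = 0.0000
Node 0 (S = 120): continuation = e^(−0.09)·[0.6833·61.0791 + 0.3167·0.0000] = 38.1457; exercise value = 15.0000 ≤ continuation, so V_0 = 38.1457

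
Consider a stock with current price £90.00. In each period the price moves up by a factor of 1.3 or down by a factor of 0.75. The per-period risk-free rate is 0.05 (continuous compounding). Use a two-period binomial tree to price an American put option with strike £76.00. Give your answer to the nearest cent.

£4.70

Risk-neutral probability p = (e^0.05 − 0.75)/(1.3 − 0.75) = 0.3013/0.5500 = 0.5478
Terminal stock prices: S_uu = 152.1, S_ud = 87.75, S_dd = 50.62
Terminal payoffs (K − S): max(-76.1, 0) = 0, max(-11.75, 0) = 0, max(25.38, 0) = 25.38
Node u (S = 117): continuation = e^(−0.05)·[0.5478·0.0000 + 0.4522·0.0000] = 0.0000; exercise value = 0.0000 ≤ continuation, so V_u = 0.0000
Node d (S = 67.5): continuation = e^(−0.05)·[0.5478·0.0000 + 0.4522·25.3750] = 10.9158; exercise value = 8.5000 ≤ continuation, so V_d = 10.9158
Node 0 (S = 90): continuation = e^(−0.05)·[0.5478·0.0000 + 0.4522·10.9158] = 4.6957; exercise value = 0.0000 ≤ continuation, so V_0 = 4.6957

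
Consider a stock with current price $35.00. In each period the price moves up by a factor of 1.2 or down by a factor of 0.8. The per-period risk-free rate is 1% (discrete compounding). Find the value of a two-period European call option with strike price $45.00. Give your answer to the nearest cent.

$1.46

Risk-neutral probability p = (1 + 0.01 − 0.8)/(1.2 − 0.8) = 0.2100/0.4000 = 0.5250
Terminal stock prices: S_uu = 50.4, S_ud = 33.6, S_dd = 22.4
Terminal payoffs (S − K): max(5.4, 0) = 5.4, max(-11.4, 0) = 0, max(-22.6, 0) = 0
Node u (S = 42): V_u = 1/1.01·[0.5250·5.4000 + 0.4750·0.0000] = 2.8069
Node d (S = 28): V_d = 1/1.01·[0.5250·0.0000 + 0.4750·0.0000] = 0.0000
Node 0 (S = 35): V_0 = 1/1.01·[0.5250·2.8069 + 0.4750·0.0000] = 1.4590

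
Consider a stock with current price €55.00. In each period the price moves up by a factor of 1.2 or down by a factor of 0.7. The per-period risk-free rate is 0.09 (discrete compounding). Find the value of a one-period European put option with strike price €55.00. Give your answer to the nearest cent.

Risk-neutral probability p = (1 + 0.09 − 0.7)/(1.2 − 0.7) = 0.3900/0.5000 = 0.7800
Terminal stock prices: S_u = 66, S_d = 38.5
Terminal payoffs (K − S): max(-11, 0) = 0, max(16.5, 0) = 16.5
Node 0 (S = 55): V_0 = 1/1.09·[0.7800·0.0000 + 0.2200·16.5000] = 3.3303

€3.33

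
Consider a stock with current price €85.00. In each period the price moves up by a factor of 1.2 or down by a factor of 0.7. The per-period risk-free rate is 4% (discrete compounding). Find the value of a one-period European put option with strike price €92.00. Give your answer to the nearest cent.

€10.00

Risk-neutral probability p = (1 + 0.04 − 0.7)/(1.2 − 0.7) = 0.3400/0.5000 = 0.6800
Terminal stock prices: S_u = 102, S_d = 59.5
Terminal payoffs (K − S): max(-10, 0) = 0, max(32.5, 0) = 32.5
Node 0 (S = 85): V_0 = 1/1.04·[0.6800·0.0000 + 0.3200·32.5000] = 10.0000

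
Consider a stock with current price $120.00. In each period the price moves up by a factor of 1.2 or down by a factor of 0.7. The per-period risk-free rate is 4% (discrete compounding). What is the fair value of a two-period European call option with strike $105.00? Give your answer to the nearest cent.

$28.99

Risk-neutral probability p = (1 + 0.04 − 0.7)/(1.2 − 0.7) = 0.3400/0.5000 = 0.6800
Terminal stock prices: S_uu = 172.8, S_ud = 100.8, S_dd = 58.8
Terminal payoffs (S − K): max(67.8, 0) = 67.8, max(-4.2, 0) = 0, max(-46.2, 0) = 0
Node u (S = 144): V_u = 1/1.04·[0.6800·67.8000 + 0.3200·0.0000] = 44.3308
Node d (S = 84): V_d = 1/1.04·[0.6800·0.0000 + 0.3200·0.0000] = 0.0000
Node 0 (S = 120): V_0 = 1/1.04·[0.6800·44.3308 + 0.3200·0.0000] = 28.9855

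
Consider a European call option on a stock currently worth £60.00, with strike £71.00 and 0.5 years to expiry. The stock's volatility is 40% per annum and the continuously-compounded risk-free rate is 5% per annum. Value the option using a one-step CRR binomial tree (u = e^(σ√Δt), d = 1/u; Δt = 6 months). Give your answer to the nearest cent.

CRR parameters: u = e^(σ√Δt) = e^(0.4·√0.5) = 1.3269, d = 1/u = 0.7536
Per-period rate: rΔt = 0.05·0.5 = 0.025, so R = e^0.025 = 1.0253
Risk-neutral probability p = (e^0.025 − 0.7536)/(1.3269 − 0.7536) = 0.2717/0.5733 = 0.4739
Terminal stock prices: S_u = 79.61, S_d = 45.22
Terminal payoffs (S − K): max(8.614, 0) = 8.614, max(-25.78, 0) = 0
Node 0 (S = 60): V_0 = e^(−0.025)·[0.4739·8.6138 + 0.5261·0.0000] = 3.9814

£3.98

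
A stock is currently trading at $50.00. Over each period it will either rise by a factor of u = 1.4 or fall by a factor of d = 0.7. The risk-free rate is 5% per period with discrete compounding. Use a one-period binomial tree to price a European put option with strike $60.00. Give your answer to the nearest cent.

$11.90

Risk-neutral probability p = (1 + 0.05 − 0.7)/(1.4 − 0.7) = 0.3500/0.7000 = 0.5000
Terminal stock prices: S_u = 70, S_d = 35
Terminal payoffs (K − S): max(-10, 0) = 0, max(25, 0) = 25
Node 0 (S = 50): V_0 = 1/1.05·[0.5000·0.0000 + 0.5000·25.0000] = 11.9048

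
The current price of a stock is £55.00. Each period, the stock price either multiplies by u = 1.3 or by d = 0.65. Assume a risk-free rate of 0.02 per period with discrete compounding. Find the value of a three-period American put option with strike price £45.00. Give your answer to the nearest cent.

Risk-neutral probability p = (1 + 0.02 − 0.65)/(1.3 − 0.65) = 0.3700/0.6500 = 0.5692
Terminal stock prices: S_uuu = 120.8, S_uud = 60.42, S_udd = 30.21, S_ddd = 15.1
Terminal payoffs (K − S): max(-75.84, 0) = 0, max(-15.42, 0) = 0, max(14.79, 0) = 14.79, max(29.9, 0) = 29.9
Node uu (S = 92.95): continuation = 1/1.02·[0.5692·0.0000 + 0.4308·0.0000] = 0.0000; exercise value = 0.0000 ≤ continuation, so V_uu = 0.0000
Node ud (S = 46.48): continuation = 1/1.02·[0.5692·0.0000 + 0.4308·14.7912] = 6.2467; exercise value = 0.0000 ≤ continuation, so V_ud = 6.2467
Node dd (S = 23.24): continuation = 1/1.02·[0.5692·14.7912 + 0.4308·29.8956] = 20.8801; exercise value = 21.7625 > continuation, so V_dd = 21.7625 (exercise)
Node u (S = 71.5): continuation = 1/1.02·[0.5692·0.0000 + 0.4308·6.2467] = 2.6381; exercise value = 0.0000 ≤ continuation, so V_u = 2.6381
Node d (S = 35.75): continuation = 1/1.02·[0.5692·6.2467 + 0.4308·21.7625] = 12.6769; exercise value = 9.2500 ≤ continuation, so V_d = 12.6769
Node 0 (S = 55): continuation = 1/1.02·[0.5692·2.6381 + 0.4308·12.6769] = 6.8260; exercise value = 0.0000 ≤ continuation, so V_0 = 6.8260

£6.83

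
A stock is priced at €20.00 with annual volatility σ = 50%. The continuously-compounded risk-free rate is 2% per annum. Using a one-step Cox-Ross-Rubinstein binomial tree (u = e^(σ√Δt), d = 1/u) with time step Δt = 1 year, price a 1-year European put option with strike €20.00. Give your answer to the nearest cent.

CRR parameters: u = e^(σ√Δt) = e^(0.5·√1) = 1.6487, d = 1/u = 0.6065
Per-period rate: rΔt = 0.02·1 = 0.02, so R = e^0.02 = 1.0202
Risk-neutral probability p = (e^0.02 − 0.6065)/(1.6487 − 0.6065) = 0.4137/1.0422 = 0.3969
Terminal stock prices: S_u = 32.97, S_d = 12.13
Terminal payoffs (K − S): max(-12.97, 0) = 0, max(7.869, 0) = 7.869
Node 0 (S = 20): V_0 = e^(−0.02)·[0.3969·0.0000 + 0.6031·7.8694] = 4.6519

€4.65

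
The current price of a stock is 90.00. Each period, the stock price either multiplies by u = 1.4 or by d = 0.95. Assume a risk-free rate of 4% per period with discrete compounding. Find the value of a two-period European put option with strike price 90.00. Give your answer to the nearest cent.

5.19

Risk-neutral probability p = (1 + 0.04 − 0.95)/(1.4 − 0.95) = 0.0900/0.4500 = 0.2000
Terminal stock prices: S_uu = 176.4, S_ud = 119.7, S_dd = 81.22
Terminal payoffs (K − S): max(-86.4, 0) = 0, max(-29.7, 0) = 0, max(8.775, 0) = 8.775
Node u (S = 126): V_u = 1/1.04·[0.2000·0.0000 + 0.8000·0.0000] = 0.0000
Node d (S = 85.5): V_d = 1/1.04·[0.2000·0.0000 + 0.8000·8.7750] = 6.7500
Node 0 (S = 90): V_0 = 1/1.04·[0.2000·0.0000 + 0.8000·6.7500] = 5.1923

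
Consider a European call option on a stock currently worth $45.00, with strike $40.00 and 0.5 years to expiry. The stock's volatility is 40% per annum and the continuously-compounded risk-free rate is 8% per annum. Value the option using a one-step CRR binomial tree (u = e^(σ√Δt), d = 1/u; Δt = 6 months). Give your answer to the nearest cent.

CRR parameters: u = e^(σ√Δt) = e^(0.4·√0.5) = 1.3269, d = 1/u = 0.7536
Per-period rate: rΔt = 0.08·0.5 = 0.04, so R = e^0.04 = 1.0408
Risk-neutral probability p = (e^0.04 − 0.7536)/(1.3269 − 0.7536) = 0.2872/0.5733 = 0.5009
Terminal stock prices: S_u = 59.71, S_d = 33.91
Terminal payoffs (S − K): max(19.71, 0) = 19.71, max(-6.086, 0) = 0
Node 0 (S = 45): V_0 = e^(−0.04)·[0.5009·19.7103 + 0.4991·0.0000] = 9.4867

$9.49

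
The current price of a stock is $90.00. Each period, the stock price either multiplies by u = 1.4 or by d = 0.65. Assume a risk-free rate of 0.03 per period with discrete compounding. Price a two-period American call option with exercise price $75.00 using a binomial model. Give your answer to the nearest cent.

$27.79

Risk-neutral probability p = (1 + 0.03 − 0.65)/(1.4 − 0.65) = 0.3800/0.7500 = 0.5067
Terminal stock prices: S_uu = 176.4, S_ud = 81.9, S_dd = 38.03
Terminal payoffs (S − K): max(101.4, 0) = 101.4, max(6.9, 0) = 6.9, max(-36.97, 0) = 0
Node u (S = 126): continuation = 1/1.03·[0.5067·101.4000 + 0.4933·6.9000] = 53.1845; exercise value = 51.0000 ≤ continuation, so V_u = 53.1845
Node d (S = 58.5): continuation = 1/1.03·[0.5067·6.9000 + 0.4933·0.0000] = 3.3942; exercise value = 0.0000 ≤ continuation, so V_d = 3.3942
Node 0 (S = 90): continuation = 1/1.03·[0.5067·53.1845 + 0.4933·3.3942] = 27.7876; exercise value = 15.0000 ≤ continuation, so V_0 = 27.7876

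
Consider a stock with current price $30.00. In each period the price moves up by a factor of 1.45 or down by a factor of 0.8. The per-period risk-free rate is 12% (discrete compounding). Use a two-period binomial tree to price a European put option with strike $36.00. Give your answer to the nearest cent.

$3.93

Risk-neutral probability p = (1 + 0.12 − 0.8)/(1.45 − 0.8) = 0.3200/0.6500 = 0.4923
Terminal stock prices: S_uu = 63.08, S_ud = 34.8, S_dd = 19.2
Terminal payoffs (K − S): max(-27.08, 0) = 0, max(1.2, 0) = 1.2, max(16.8, 0) = 16.8
Node u (S = 43.5): V_u = 1/1.12·[0.4923·0.0000 + 0.5077·1.2000] = 0.5440
Node d (S = 24): V_d = 1/1.12·[0.4923·1.2000 + 0.5077·16.8000] = 8.1429
Node 0 (S = 30): V_0 = 1/1.12·[0.4923·0.5440 + 0.5077·8.1429] = 3.9302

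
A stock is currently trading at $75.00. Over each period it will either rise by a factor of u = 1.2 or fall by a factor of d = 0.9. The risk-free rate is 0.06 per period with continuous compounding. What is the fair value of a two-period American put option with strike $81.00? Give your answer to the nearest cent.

$6.00

Risk-neutral probability p = (e^0.06 − 0.9)/(1.2 − 0.9) = 0.1618/0.3000 = 0.5395
Terminal stock prices: S_uu = 108, S_ud = 81, S_dd = 60.75
Terminal payoffs (K − S): max(-27, 0) = 0, max(0, 0) = 0, max(20.25, 0) = 20.25
Node u (S = 90): continuation = e^(−0.06)·[0.5395·0.0000 + 0.4605·0.0000] = 0.0000; exercise value = 0.0000 ≤ continuation, so V_u = 0.0000
Node d (S = 67.5): continuation = e^(−0.06)·[0.5395·0.0000 + 0.4605·20.2500] = 8.7829; exercise value = 13.5000 > continuation, so V_d = 13.5000 (exercise)
Node 0 (S = 75): continuation = e^(−0.06)·[0.5395·0.0000 + 0.4605·13.5000] = 5.8553; exercise value = 6.0000 > continuation, so V_0 = 6.0000 (exercise)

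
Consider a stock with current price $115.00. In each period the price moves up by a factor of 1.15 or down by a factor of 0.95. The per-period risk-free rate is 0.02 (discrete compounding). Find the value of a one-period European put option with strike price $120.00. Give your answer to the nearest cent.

$6.85

Risk-neutral probability p = (1 + 0.02 − 0.95)/(1.15 − 0.95) = 0.0700/0.2000 = 0.3500
Terminal stock prices: S_u = 132.2, S_d = 109.2
Terminal payoffs (K − S): max(-12.25, 0) = 0, max(10.75, 0) = 10.75
Node 0 (S = 115): V_0 = 1/1.02·[0.3500·0.0000 + 0.6500·10.7500] = 6.8505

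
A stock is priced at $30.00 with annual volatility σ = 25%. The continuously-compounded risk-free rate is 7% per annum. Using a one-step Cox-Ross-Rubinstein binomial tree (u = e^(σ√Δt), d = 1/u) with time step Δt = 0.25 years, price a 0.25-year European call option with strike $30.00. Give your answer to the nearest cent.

$2.12

CRR parameters: u = e^(σ√Δt) = e^(0.25·√0.25) = 1.1331, d = 1/u = 0.8825
Per-period rate: rΔt = 0.07·0.25 = 0.0175, so R = e^0.0175 = 1.0177
Risk-neutral probability p = (e^0.0175 − 0.8825)/(1.1331 − 0.8825) = 0.1352/0.2507 = 0.5392
Terminal stock prices: S_u = 33.99, S_d = 26.47
Terminal payoffs (S − K): max(3.994, 0) = 3.994, max(-3.525, 0) = 0
Node 0 (S = 30): V_0 = e^(−0.0175)·[0.5392·3.9945 + 0.4608·0.0000] = 2.1165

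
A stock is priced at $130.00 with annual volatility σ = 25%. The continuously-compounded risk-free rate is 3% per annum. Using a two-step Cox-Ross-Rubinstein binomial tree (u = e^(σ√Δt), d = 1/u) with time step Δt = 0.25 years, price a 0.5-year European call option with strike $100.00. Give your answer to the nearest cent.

CRR parameters: u = e^(σ√Δt) = e^(0.25·√0.25) = 1.1331, d = 1/u = 0.8825
Per-period rate: rΔt = 0.03·0.25 = 0.0075, so R = e^0.0075 = 1.0075
Risk-neutral probability p = (e^0.0075 − 0.8825)/(1.1331 − 0.8825) = 0.1250/0.2507 = 0.4988
Terminal stock prices: S_uu = 166.9, S_ud = 130, S_dd = 101.2
Terminal payoffs (S − K): max(66.92, 0) = 66.92, max(30, 0) = 30, max(1.244, 0) = 1.244
Node u (S = 147.3): V_u = e^(−0.0075)·[0.4988·66.9233 + 0.5012·30.0000] = 48.0565
Node d (S = 114.7): V_d = e^(−0.0075)·[0.4988·30.0000 + 0.5012·1.2441] = 15.4718
Node 0 (S = 130): V_0 = e^(−0.0075)·[0.4988·48.0565 + 0.5012·15.4718] = 31.4888

$31.49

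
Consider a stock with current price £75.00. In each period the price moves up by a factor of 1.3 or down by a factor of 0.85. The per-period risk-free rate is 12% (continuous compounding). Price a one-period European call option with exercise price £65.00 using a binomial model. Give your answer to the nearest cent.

£17.78

Risk-neutral probability p = (e^0.12 − 0.85)/(1.3 − 0.85) = 0.2775/0.4500 = 0.6167
Terminal stock prices: S_u = 97.5, S_d = 63.75
Terminal payoffs (S − K): max(32.5, 0) = 32.5, max(-1.25, 0) = 0
Node 0 (S = 75): V_0 = e^(−0.12)·[0.6167·32.5000 + 0.3833·0.0000] = 17.7752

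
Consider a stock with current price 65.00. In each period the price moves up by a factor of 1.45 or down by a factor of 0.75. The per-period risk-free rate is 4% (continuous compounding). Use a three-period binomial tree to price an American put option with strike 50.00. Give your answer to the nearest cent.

Risk-neutral probability p = (e^0.04 − 0.75)/(1.45 − 0.75) = 0.2908/0.7000 = 0.4154
Terminal stock prices: S_uuu = 198.2, S_uud = 102.5, S_udd = 53.02, S_ddd = 27.42
Terminal payoffs (K − S): max(-148.2, 0) = 0, max(-52.5, 0) = 0, max(-3.016, 0) = 0, max(22.58, 0) = 22.58
Node uu (S = 136.7): continuation = e^(−0.04)·[0.4154·0.0000 + 0.5846·0.0000] = 0.0000; exercise value = 0.0000 ≤ continuation, so V_uu = 0.0000
Node ud (S = 70.69): continuation = e^(−0.04)·[0.4154·0.0000 + 0.5846·0.0000] = 0.0000; exercise value = 0.0000 ≤ continuation, so V_ud = 0.0000
Node dd (S = 36.56): continuation = e^(−0.04)·[0.4154·0.0000 + 0.5846·22.5781] = 12.6807; exercise value = 13.4375 > continuation, so V_dd = 13.4375 (exercise)
Node u (S = 94.25): continuation = e^(−0.04)·[0.4154·0.0000 + 0.5846·0.0000] = 0.0000; exercise value = 0.0000 ≤ continuation, so V_u = 0.0000
Node d (S = 48.75): continuation = e^(−0.04)·[0.4154·0.0000 + 0.5846·13.4375] = 7.5470; exercise value = 1.2500 ≤ continuation, so V_d = 7.5470
Node 0 (S = 65): continuation = e^(−0.04)·[0.4154·0.0000 + 0.5846·7.5470] = 4.2386; exercise value = 0.0000 ≤ continuation, so V_0 = 4.2386

4.24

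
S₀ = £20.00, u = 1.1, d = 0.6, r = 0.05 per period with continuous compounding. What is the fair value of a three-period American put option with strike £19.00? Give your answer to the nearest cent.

Risk-neutral probability p = (e^0.05 − 0.6)/(1.1 − 0.6) = 0.4513/0.5000 = 0.9025
Terminal stock prices: S_uuu = 26.62, S_uud = 14.52, S_udd = 7.92, S_ddd = 4.32
Terminal payoffs (K − S): max(-7.62, 0) = 0, max(4.48, 0) = 4.48, max(11.08, 0) = 11.08, max(14.68, 0) = 14.68
Node uu (S = 24.2): continuation = e^(−0.05)·[0.9025·0.0000 + 0.0975·4.4800] = 0.4153; exercise value = 0.0000 ≤ continuation, so V_uu = 0.4153
Node ud (S = 13.2): continuation = e^(−0.05)·[0.9025·4.4800 + 0.0975·11.0800] = 4.8734; exercise value = 5.8000 > continuation, so V_ud = 5.8000 (exercise)
Node dd (S = 7.2): continuation = e^(−0.05)·[0.9025·11.0800 + 0.0975·14.6800] = 10.8734; exercise value = 11.8000 > continuation, so V_dd = 11.8000 (exercise)
Node u (S = 22): continuation = e^(−0.05)·[0.9025·0.4153 + 0.0975·5.8000] = 0.8942; exercise value = 0.0000 ≤ continuation, so V_u = 0.8942
Node d (S = 12): continuation = e^(−0.05)·[0.9025·5.8000 + 0.0975·11.8000] = 6.0734; exercise value = 7.0000 > continuation, so V_d = 7.0000 (exercise)
Node 0 (S = 20): continuation = e^(−0.05)·[0.9025·0.8942 + 0.0975·7.0000] = 1.4167; exercise value = 0.0000 ≤ continuation, so V_0 = 1.4167

£1.42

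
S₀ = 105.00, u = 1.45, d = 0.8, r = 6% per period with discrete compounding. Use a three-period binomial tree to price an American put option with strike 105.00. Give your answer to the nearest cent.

Risk-neutral probability p = (1 + 0.06 − 0.8)/(1.45 − 0.8) = 0.2600/0.6500 = 0.4000
Terminal stock prices: S_uuu = 320.1, S_uud = 176.6, S_udd = 97.44, S_ddd = 53.76
Terminal payoffs (K − S): max(-215.1, 0) = 0, max(-71.61, 0) = 0, max(7.56, 0) = 7.56, max(51.24, 0) = 51.24
Node uu (S = 220.8): continuation = 1/1.06·[0.4000·0.0000 + 0.6000·0.0000] = 0.0000; exercise value = 0.0000 ≤ continuation, so V_uu = 0.0000
Node ud (S = 121.8): continuation = 1/1.06·[0.4000·0.0000 + 0.6000·7.5600] = 4.2792; exercise value = 0.0000 ≤ continuation, so V_ud = 4.2792
Node dd (S = 67.2): continuation = 1/1.06·[0.4000·7.5600 + 0.6000·51.2400] = 31.8566; exercise value = 37.8000 > continuation, so V_dd = 37.8000 (exercise)
Node u (S = 152.2): continuation = 1/1.06·[0.4000·0.0000 + 0.6000·4.2792] = 2.4222; exercise value = 0.0000 ≤ continuation, so V_u = 2.4222
Node d (S = 84): continuation = 1/1.06·[0.4000·4.2792 + 0.6000·37.8000] = 23.0110; exercise value = 21.0000 ≤ continuation, so V_d = 23.0110
Node 0 (S = 105): continuation = 1/1.06·[0.4000·2.4222 + 0.6000·23.0110] = 13.9392; exercise value = 0.0000 ≤ continuation, so V_0 = 13.9392

13.94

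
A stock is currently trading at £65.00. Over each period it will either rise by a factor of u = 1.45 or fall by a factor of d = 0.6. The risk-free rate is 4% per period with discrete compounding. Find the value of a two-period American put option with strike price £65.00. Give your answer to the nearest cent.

Risk-neutral probability p = (1 + 0.04 − 0.6)/(1.45 − 0.6) = 0.4400/0.8500 = 0.5176
Terminal stock prices: S_uu = 136.7, S_ud = 56.55, S_dd = 23.4
Terminal payoffs (K − S): max(-71.66, 0) = 0, max(8.45, 0) = 8.45, max(41.6, 0) = 41.6
Node u (S = 94.25): continuation = 1/1.04·[0.5176·0.0000 + 0.4824·8.4500] = 3.9191; exercise value = 0.0000 ≤ continuation, so V_u = 3.9191
Node d (S = 39): continuation = 1/1.04·[0.5176·8.4500 + 0.4824·41.6000] = 23.5000; exercise value = 26.0000 > continuation, so V_d = 26.0000 (exercise)
Node 0 (S = 65): continuation = 1/1.04·[0.5176·3.9191 + 0.4824·26.0000] = 14.0095; exercise value = 0.0000 ≤ continuation, so V_0 = 14.0095

£14.01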